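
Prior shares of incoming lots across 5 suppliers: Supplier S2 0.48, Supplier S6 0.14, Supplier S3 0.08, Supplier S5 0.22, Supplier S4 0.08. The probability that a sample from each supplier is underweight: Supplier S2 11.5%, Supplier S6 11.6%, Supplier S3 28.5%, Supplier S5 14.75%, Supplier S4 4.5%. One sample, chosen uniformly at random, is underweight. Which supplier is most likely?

Supplier S2

Compute prior × likelihood for every hypothesis:
  Supplier S2: 0.48 × 0.115 = 0.0552
  Supplier S6: 0.14 × 0.116 = 0.01624
  Supplier S3: 0.08 × 0.285 = 0.0228
  Supplier S5: 0.22 × 0.1475 = 0.03245
  Supplier S4: 0.08 × 0.045 = 0.0036
Sum = 0.13029.
Largest term belongs to Supplier S2, so Supplier S2 is most probable.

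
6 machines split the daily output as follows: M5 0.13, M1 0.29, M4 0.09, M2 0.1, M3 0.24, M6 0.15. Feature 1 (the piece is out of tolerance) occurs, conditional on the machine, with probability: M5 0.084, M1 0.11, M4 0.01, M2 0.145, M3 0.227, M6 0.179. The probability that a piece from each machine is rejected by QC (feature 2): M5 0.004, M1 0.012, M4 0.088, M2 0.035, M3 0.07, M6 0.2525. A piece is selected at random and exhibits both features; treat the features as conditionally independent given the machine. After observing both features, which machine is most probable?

M6

Compute prior × likelihood for every hypothesis:
  M5: 0.13 × 0.084 × 0.004 = 0.00004368
  M1: 0.29 × 0.11 × 0.012 = 0.0003828
  M4: 0.09 × 0.01 × 0.088 = 0.0000792
  M2: 0.1 × 0.145 × 0.035 = 0.0005075
  M3: 0.24 × 0.227 × 0.07 = 0.0038136
  M6: 0.15 × 0.179 × 0.2525 = 0.006779625
Total = 0.011606405.
Largest term belongs to M6, so M6 is most probable.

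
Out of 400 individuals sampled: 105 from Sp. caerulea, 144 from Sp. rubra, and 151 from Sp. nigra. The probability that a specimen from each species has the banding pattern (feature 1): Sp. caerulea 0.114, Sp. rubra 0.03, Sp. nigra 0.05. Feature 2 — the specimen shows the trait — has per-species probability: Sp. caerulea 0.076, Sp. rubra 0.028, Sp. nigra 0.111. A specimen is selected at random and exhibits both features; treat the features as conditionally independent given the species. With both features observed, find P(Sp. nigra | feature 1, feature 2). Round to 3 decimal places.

0.448

By Bayes' rule, posterior ∝ prior × likelihood:
  Sp. caerulea: 0.2625 × 0.114 × 0.076 = 0.0022743
  Sp. rubra: 0.36 × 0.03 × 0.028 = 0.0003024
  Sp. nigra: 0.3775 × 0.05 × 0.111 = 0.002095125
Sum = 0.004671825.
P(Sp. nigra | evidence) = 0.002095125 / 0.004671825 ≈ 0.448.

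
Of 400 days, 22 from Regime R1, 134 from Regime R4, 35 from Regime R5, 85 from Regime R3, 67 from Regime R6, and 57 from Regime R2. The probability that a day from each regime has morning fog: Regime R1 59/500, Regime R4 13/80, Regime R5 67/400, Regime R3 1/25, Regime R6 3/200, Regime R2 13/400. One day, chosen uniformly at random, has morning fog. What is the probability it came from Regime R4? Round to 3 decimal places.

Unnormalized posteriors (prior × likelihood):
  Regime R1: 0.055 × 0.118 = 0.00649
  Regime R4: 0.335 × 0.1625 = 0.0544375
  Regime R5: 0.0875 × 0.1675 = 0.01465625
  Regime R3: 0.2125 × 0.04 = 0.0085
  Regime R6: 0.1675 × 0.015 = 0.0025125
  Regime R2: 0.1425 × 0.0325 = 0.00463125
Normalizing constant = 0.0912275.
P(Regime R4 | evidence) = 0.0544375 / 0.0912275 ≈ 0.597.

0.597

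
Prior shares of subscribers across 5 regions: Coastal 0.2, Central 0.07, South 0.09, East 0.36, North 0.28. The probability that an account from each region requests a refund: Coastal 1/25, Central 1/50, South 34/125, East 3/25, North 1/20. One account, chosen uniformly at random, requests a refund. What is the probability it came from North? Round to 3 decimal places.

Compute prior × likelihood for every hypothesis:
  Coastal: 0.2 × 0.04 = 0.008
  Central: 0.07 × 0.02 = 0.0014
  South: 0.09 × 0.272 = 0.02448
  East: 0.36 × 0.12 = 0.0432
  North: 0.28 × 0.05 = 0.014
Normalizing constant = 0.09108.
P(North | evidence) = 0.014 / 0.09108 ≈ 0.154.

0.154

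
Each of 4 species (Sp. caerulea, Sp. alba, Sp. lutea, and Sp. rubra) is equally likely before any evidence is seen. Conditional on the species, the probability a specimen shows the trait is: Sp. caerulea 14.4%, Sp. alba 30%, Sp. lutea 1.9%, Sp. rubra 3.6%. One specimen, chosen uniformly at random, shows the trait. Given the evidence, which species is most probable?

With a uniform prior (1/4 each), posterior ∝ likelihood:
  Sp. caerulea: 0.144
  Sp. alba: 0.3
  Sp. lutea: 0.019
  Sp. rubra: 0.036
Normalizing constant = 0.499.
Largest term belongs to Sp. alba, so Sp. alba is most probable.

Sp. alba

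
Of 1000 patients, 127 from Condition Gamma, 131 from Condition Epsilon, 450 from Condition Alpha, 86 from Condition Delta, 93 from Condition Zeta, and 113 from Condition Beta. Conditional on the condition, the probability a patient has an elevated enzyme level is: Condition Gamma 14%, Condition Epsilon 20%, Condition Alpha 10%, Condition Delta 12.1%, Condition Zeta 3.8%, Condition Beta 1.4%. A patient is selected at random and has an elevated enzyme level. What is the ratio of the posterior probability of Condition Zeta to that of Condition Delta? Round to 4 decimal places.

Unnormalized posteriors (prior × likelihood):
  Condition Gamma: 0.127 × 0.14 = 0.01778
  Condition Epsilon: 0.131 × 0.2 = 0.0262
  Condition Alpha: 0.45 × 0.1 = 0.045
  Condition Delta: 0.086 × 0.121 = 0.010406
  Condition Zeta: 0.093 × 0.038 = 0.003534
  Condition Beta: 0.113 × 0.014 = 0.001582
Total = 0.104502.
The ratio is 0.003534 / 0.010406 (the normalizer cancels) = 0.3396.

0.3396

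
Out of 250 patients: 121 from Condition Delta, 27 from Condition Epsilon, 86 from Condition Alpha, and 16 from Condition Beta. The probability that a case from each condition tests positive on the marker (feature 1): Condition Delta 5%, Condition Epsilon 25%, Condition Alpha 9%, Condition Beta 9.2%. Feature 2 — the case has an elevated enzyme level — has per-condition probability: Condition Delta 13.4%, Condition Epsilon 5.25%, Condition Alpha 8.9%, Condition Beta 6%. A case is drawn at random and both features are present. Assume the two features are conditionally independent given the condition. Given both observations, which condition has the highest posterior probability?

Condition Delta

Prior × likelihood for each hypothesis:
  Condition Delta: 0.484 × 0.05 × 0.134 = 0.0032428
  Condition Epsilon: 0.108 × 0.25 × 0.0525 = 0.0014175
  Condition Alpha: 0.344 × 0.09 × 0.089 = 0.00275544
  Condition Beta: 0.064 × 0.092 × 0.06 = 0.00035328
Sum = 0.00776902.
Largest term belongs to Condition Delta, so Condition Delta is most probable.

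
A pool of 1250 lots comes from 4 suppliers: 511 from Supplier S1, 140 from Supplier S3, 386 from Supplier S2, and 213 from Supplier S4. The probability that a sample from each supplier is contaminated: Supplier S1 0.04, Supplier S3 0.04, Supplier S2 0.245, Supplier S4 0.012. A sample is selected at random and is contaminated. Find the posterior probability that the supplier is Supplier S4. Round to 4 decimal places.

0.0208

By Bayes' rule, posterior ∝ prior × likelihood:
  Supplier S1: 0.4088 × 0.04 = 0.016352
  Supplier S3: 0.112 × 0.04 = 0.00448
  Supplier S2: 0.3088 × 0.245 = 0.075656
  Supplier S4: 0.1704 × 0.012 = 0.0020448
Sum = 0.0985328.
P(Supplier S4 | evidence) = 0.0020448 / 0.0985328 ≈ 0.0208.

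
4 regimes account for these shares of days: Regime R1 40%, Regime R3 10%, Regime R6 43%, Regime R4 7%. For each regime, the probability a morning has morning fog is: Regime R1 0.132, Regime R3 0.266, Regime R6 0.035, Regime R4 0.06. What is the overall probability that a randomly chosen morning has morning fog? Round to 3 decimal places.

0.099

Prior × likelihood for each hypothesis:
  Regime R1: 0.4 × 0.132 = 0.0528
  Regime R3: 0.1 × 0.266 = 0.0266
  Regime R6: 0.43 × 0.035 = 0.01505
  Regime R4: 0.07 × 0.06 = 0.0042
P(fog) = 0.0528 + 0.0266 + 0.01505 + 0.0042 = 0.09865 → 0.099.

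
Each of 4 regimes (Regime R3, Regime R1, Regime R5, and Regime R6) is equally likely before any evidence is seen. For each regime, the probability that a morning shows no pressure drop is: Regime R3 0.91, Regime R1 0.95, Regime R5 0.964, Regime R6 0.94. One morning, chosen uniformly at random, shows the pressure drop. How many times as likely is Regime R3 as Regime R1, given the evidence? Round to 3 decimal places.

1.800

Taking complements, P(drop | each) = Regime R3 0.09, Regime R1 0.05, Regime R5 0.036, Regime R6 0.06.
With a uniform prior (1/4 each), posterior ∝ likelihood:
  Regime R3: 0.09
  Regime R1: 0.05
  Regime R5: 0.036
  Regime R6: 0.06
Sum = 0.236.
The ratio is 0.09 / 0.05 (the normalizer cancels) = 1.800.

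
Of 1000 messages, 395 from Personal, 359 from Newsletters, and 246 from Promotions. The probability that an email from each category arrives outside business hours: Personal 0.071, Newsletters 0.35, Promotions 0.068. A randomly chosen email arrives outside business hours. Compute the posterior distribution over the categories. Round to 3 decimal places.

Personal 0.165, Newsletters 0.737, Promotions 0.098

Prior × likelihood for each hypothesis:
  Personal: 0.395 × 0.071 = 0.028045
  Newsletters: 0.359 × 0.35 = 0.12565
  Promotions: 0.246 × 0.068 = 0.016728
Sum = 0.170423.
P(Personal | off-hours) = 0.028045/0.170423 ≈ 0.165
P(Newsletters | off-hours) = 0.12565/0.170423 ≈ 0.737
P(Promotions | off-hours) = 0.016728/0.170423 ≈ 0.098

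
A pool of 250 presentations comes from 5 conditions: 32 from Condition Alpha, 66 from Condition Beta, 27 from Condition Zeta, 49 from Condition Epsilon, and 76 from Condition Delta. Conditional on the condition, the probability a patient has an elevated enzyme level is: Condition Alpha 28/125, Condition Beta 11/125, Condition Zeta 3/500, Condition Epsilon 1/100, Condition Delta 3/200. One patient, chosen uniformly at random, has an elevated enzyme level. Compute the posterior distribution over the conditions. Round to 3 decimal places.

Prior × likelihood for each hypothesis:
  Condition Alpha: 0.128 × 0.224 = 0.028672
  Condition Beta: 0.264 × 0.088 = 0.023232
  Condition Zeta: 0.108 × 0.006 = 0.000648
  Condition Epsilon: 0.196 × 0.01 = 0.00196
  Condition Delta: 0.304 × 0.015 = 0.00456
Sum = 0.059072.
P(Condition Alpha | elevated) = 0.028672/0.059072 ≈ 0.485
P(Condition Beta | elevated) = 0.023232/0.059072 ≈ 0.393
P(Condition Zeta | elevated) = 0.000648/0.059072 ≈ 0.011
P(Condition Epsilon | elevated) = 0.00196/0.059072 ≈ 0.033
P(Condition Delta | elevated) = 0.00456/0.059072 ≈ 0.077
(Check: 0.485+0.393+0.011+0.033+0.077 = 0.999.)

Condition Alpha 0.485, Condition Beta 0.393, Condition Zeta 0.011, Condition Epsilon 0.033, Condition Delta 0.077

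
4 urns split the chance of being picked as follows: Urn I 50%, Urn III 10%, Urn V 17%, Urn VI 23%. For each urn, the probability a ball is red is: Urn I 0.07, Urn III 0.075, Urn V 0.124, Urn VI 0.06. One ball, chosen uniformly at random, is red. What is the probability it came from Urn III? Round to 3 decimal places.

0.097

By Bayes' rule, posterior ∝ prior × likelihood:
  Urn I: 0.5 × 0.07 = 0.035
  Urn III: 0.1 × 0.075 = 0.0075
  Urn V: 0.17 × 0.124 = 0.02108
  Urn VI: 0.23 × 0.06 = 0.0138
Normalizing constant = 0.07738.
P(Urn III | evidence) = 0.0075 / 0.07738 ≈ 0.097.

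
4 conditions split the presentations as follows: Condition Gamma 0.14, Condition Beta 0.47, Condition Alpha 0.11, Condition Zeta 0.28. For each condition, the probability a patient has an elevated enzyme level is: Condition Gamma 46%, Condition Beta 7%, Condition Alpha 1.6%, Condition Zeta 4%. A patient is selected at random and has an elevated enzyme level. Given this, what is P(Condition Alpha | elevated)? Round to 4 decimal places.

0.0160

Compute prior × likelihood for every hypothesis:
  Condition Gamma: 0.14 × 0.46 = 0.0644
  Condition Beta: 0.47 × 0.07 = 0.0329
  Condition Alpha: 0.11 × 0.016 = 0.00176
  Condition Zeta: 0.28 × 0.04 = 0.0112
Total = 0.11026.
P(Condition Alpha | evidence) = 0.00176 / 0.11026 ≈ 0.0160.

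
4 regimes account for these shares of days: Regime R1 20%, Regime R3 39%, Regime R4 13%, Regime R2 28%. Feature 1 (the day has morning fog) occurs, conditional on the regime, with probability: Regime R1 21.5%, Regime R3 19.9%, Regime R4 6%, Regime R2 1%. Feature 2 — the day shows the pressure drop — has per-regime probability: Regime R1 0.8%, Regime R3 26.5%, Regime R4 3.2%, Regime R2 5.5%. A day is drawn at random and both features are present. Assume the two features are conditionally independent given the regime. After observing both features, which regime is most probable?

Regime R3

Compute prior × likelihood for every hypothesis:
  Regime R1: 0.2 × 0.215 × 0.008 = 0.000344
  Regime R3: 0.39 × 0.199 × 0.265 = 0.02056665
  Regime R4: 0.13 × 0.06 × 0.032 = 0.0002496
  Regime R2: 0.28 × 0.01 × 0.055 = 0.000154
Total = 0.02131425.
Largest term belongs to Regime R3, so Regime R3 is most probable.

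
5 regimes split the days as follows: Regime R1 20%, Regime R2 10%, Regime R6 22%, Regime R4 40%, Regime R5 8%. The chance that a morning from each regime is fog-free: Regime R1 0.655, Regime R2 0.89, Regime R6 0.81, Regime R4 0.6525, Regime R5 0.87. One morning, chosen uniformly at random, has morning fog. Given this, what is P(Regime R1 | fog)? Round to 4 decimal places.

Taking complements, P(fog | each) = Regime R1 0.345, Regime R2 0.11, Regime R6 0.19, Regime R4 0.3475, Regime R5 0.13.
Compute prior × likelihood for every hypothesis:
  Regime R1: 0.2 × 0.345 = 0.069
  Regime R2: 0.1 × 0.11 = 0.011
  Regime R6: 0.22 × 0.19 = 0.0418
  Regime R4: 0.4 × 0.3475 = 0.139
  Regime R5: 0.08 × 0.13 = 0.0104
Total = 0.2712.
P(Regime R1 | evidence) = 0.069 / 0.2712 ≈ 0.2544.

0.2544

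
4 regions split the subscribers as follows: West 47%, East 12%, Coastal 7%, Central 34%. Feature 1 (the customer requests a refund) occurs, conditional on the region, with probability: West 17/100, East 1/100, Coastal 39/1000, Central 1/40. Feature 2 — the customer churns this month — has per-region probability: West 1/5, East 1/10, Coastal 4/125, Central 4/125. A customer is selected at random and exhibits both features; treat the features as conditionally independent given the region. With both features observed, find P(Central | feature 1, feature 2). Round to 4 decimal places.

0.0165

Prior × likelihood for each hypothesis:
  West: 0.47 × 0.17 × 0.2 = 0.01598
  East: 0.12 × 0.01 × 0.1 = 0.00012
  Coastal: 0.07 × 0.039 × 0.032 = 0.00008736
  Central: 0.34 × 0.025 × 0.032 = 0.000272
Total = 0.01645936.
P(Central | evidence) = 0.000272 / 0.01645936 ≈ 0.0165.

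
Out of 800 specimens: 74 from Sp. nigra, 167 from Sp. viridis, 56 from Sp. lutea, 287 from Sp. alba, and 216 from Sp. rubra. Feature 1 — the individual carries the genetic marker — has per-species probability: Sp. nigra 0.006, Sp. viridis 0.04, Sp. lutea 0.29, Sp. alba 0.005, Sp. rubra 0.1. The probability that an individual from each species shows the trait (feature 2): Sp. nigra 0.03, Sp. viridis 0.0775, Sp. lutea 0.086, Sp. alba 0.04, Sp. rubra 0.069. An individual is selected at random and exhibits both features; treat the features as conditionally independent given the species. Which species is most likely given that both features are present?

Unnormalized posteriors (prior × likelihood):
  Sp. nigra: 0.0925 × 0.006 × 0.03 = 0.00001665
  Sp. viridis: 0.20875 × 0.04 × 0.0775 = 0.000647125
  Sp. lutea: 0.07 × 0.29 × 0.086 = 0.0017458
  Sp. alba: 0.35875 × 0.005 × 0.04 = 0.00007175
  Sp. rubra: 0.27 × 0.1 × 0.069 = 0.001863
Total = 0.004344325.
Largest term belongs to Sp. rubra, so Sp. rubra is most probable.

Sp. rubra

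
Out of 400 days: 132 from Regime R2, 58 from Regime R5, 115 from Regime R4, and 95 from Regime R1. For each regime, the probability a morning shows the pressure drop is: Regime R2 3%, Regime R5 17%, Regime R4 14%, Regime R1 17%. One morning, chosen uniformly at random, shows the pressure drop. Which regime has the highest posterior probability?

Prior × likelihood for each hypothesis:
  Regime R2: 0.33 × 0.03 = 0.0099
  Regime R5: 0.145 × 0.17 = 0.02465
  Regime R4: 0.2875 × 0.14 = 0.04025
  Regime R1: 0.2375 × 0.17 = 0.040375
Sum = 0.115175.
Largest term belongs to Regime R1, so Regime R1 is most probable.

Regime R1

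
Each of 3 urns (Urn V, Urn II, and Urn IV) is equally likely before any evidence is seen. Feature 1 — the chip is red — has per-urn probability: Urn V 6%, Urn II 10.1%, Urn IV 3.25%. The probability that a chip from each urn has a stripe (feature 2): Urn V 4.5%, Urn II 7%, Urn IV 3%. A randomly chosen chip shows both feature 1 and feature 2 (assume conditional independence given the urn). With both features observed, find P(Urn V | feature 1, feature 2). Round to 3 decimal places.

0.251

Since the prior is uniform, the posterior is proportional to the likelihood:
  Urn V: 0.06 × 0.045 = 0.0027
  Urn II: 0.101 × 0.07 = 0.00707
  Urn IV: 0.0325 × 0.03 = 0.000975
Normalizing constant = 0.010745.
P(Urn V | evidence) = 0.0027 / 0.010745 ≈ 0.251.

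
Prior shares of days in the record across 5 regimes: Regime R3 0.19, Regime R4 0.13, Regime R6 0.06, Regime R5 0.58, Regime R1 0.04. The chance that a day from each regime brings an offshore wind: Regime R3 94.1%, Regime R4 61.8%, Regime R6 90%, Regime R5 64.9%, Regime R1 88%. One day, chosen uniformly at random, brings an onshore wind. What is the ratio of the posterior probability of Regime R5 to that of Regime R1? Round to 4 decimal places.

Taking complements, P(onshore | each) = Regime R3 0.059, Regime R4 0.382, Regime R6 0.1, Regime R5 0.351, Regime R1 0.12.
By Bayes' rule, posterior ∝ prior × likelihood:
  Regime R3: 0.19 × 0.059 = 0.01121
  Regime R4: 0.13 × 0.382 = 0.04966
  Regime R6: 0.06 × 0.1 = 0.006
  Regime R5: 0.58 × 0.351 = 0.20358
  Regime R1: 0.04 × 0.12 = 0.0048
Sum = 0.27525.
The ratio is 0.20358 / 0.0048 (the normalizer cancels) = 42.4125.

42.4125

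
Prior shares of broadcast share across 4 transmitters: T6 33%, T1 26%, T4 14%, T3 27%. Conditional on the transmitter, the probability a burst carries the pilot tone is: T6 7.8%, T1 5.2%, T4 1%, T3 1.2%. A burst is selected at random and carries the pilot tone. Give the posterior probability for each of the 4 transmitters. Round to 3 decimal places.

T6 0.586, T1 0.308, T4 0.032, T3 0.074

Unnormalized posteriors (prior × likelihood):
  T6: 0.33 × 0.078 = 0.02574
  T1: 0.26 × 0.052 = 0.01352
  T4: 0.14 × 0.01 = 0.0014
  T3: 0.27 × 0.012 = 0.00324
Total = 0.0439.
P(T6 | pilot) = 0.02574/0.0439 ≈ 0.586
P(T1 | pilot) = 0.01352/0.0439 ≈ 0.308
P(T4 | pilot) = 0.0014/0.0439 ≈ 0.032
P(T3 | pilot) = 0.00324/0.0439 ≈ 0.074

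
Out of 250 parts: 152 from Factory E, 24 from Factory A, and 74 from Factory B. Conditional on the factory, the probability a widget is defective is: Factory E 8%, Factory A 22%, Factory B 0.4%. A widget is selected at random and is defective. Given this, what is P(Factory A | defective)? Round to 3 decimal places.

0.298

By Bayes' rule, posterior ∝ prior × likelihood:
  Factory E: 0.608 × 0.08 = 0.04864
  Factory A: 0.096 × 0.22 = 0.02112
  Factory B: 0.296 × 0.004 = 0.001184
Normalizing constant = 0.070944.
P(Factory A | evidence) = 0.02112 / 0.070944 ≈ 0.298.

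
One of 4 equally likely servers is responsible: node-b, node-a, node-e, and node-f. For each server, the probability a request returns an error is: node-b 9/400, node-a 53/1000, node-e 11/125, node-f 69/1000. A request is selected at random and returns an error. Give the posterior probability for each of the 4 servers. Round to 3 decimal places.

Since the prior is uniform, the posterior is proportional to the likelihood:
  node-b: 0.0225
  node-a: 0.053
  node-e: 0.088
  node-f: 0.069
Normalizing constant = 0.2325.
P(node-b | error) = 0.0225/0.2325 ≈ 0.097
P(node-a | error) = 0.053/0.2325 ≈ 0.228
P(node-e | error) = 0.088/0.2325 ≈ 0.378
P(node-f | error) = 0.069/0.2325 ≈ 0.297

node-b 0.097, node-a 0.228, node-e 0.378, node-f 0.297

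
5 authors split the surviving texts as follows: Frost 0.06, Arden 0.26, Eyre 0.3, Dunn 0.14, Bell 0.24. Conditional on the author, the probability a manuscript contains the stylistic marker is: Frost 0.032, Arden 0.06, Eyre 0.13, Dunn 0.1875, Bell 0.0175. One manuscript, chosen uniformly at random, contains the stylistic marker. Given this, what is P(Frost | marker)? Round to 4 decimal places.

Prior × likelihood for each hypothesis:
  Frost: 0.06 × 0.032 = 0.00192
  Arden: 0.26 × 0.06 = 0.0156
  Eyre: 0.3 × 0.13 = 0.039
  Dunn: 0.14 × 0.1875 = 0.02625
  Bell: 0.24 × 0.0175 = 0.0042
Total = 0.08697.
P(Frost | evidence) = 0.00192 / 0.08697 ≈ 0.0221.

0.0221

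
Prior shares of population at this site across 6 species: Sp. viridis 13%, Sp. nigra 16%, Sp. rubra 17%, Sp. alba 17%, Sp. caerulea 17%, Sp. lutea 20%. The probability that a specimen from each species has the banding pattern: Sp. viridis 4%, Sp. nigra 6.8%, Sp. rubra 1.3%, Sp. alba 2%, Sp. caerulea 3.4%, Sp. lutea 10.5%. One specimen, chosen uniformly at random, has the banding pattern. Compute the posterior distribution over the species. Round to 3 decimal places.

By Bayes' rule, posterior ∝ prior × likelihood:
  Sp. viridis: 0.13 × 0.04 = 0.0052
  Sp. nigra: 0.16 × 0.068 = 0.01088
  Sp. rubra: 0.17 × 0.013 = 0.00221
  Sp. alba: 0.17 × 0.02 = 0.0034
  Sp. caerulea: 0.17 × 0.034 = 0.00578
  Sp. lutea: 0.2 × 0.105 = 0.021
Sum = 0.04847.
P(Sp. viridis | banded) = 0.0052/0.04847 ≈ 0.107
P(Sp. nigra | banded) = 0.01088/0.04847 ≈ 0.224
P(Sp. rubra | banded) = 0.00221/0.04847 ≈ 0.046
P(Sp. alba | banded) = 0.0034/0.04847 ≈ 0.070
P(Sp. caerulea | banded) = 0.00578/0.04847 ≈ 0.119
P(Sp. lutea | banded) = 0.021/0.04847 ≈ 0.433

Sp. viridis 0.107, Sp. nigra 0.224, Sp. rubra 0.046, Sp. alba 0.070, Sp. caerulea 0.119, Sp. lutea 0.433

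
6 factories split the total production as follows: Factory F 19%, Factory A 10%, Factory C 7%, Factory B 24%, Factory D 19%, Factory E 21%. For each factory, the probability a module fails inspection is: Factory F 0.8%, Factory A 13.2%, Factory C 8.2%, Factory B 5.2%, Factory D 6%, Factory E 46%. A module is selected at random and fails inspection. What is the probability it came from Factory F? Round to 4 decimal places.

Compute prior × likelihood for every hypothesis:
  Factory F: 0.19 × 0.008 = 0.00152
  Factory A: 0.1 × 0.132 = 0.0132
  Factory C: 0.07 × 0.082 = 0.00574
  Factory B: 0.24 × 0.052 = 0.01248
  Factory D: 0.19 × 0.06 = 0.0114
  Factory E: 0.21 × 0.46 = 0.0966
Total = 0.14094.
P(Factory F | evidence) = 0.00152 / 0.14094 ≈ 0.0108.

0.0108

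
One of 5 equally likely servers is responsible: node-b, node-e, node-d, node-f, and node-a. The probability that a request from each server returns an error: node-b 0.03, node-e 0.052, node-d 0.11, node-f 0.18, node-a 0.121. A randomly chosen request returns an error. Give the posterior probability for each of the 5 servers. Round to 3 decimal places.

node-b 0.061, node-e 0.105, node-d 0.223, node-f 0.365, node-a 0.245

Since the prior is uniform, the posterior is proportional to the likelihood:
  node-b: 0.03
  node-e: 0.052
  node-d: 0.11
  node-f: 0.18
  node-a: 0.121
Normalizing constant = 0.493.
P(node-b | error) = 0.03/0.493 ≈ 0.061
P(node-e | error) = 0.052/0.493 ≈ 0.105
P(node-d | error) = 0.11/0.493 ≈ 0.223
P(node-f | error) = 0.18/0.493 ≈ 0.365
P(node-a | error) = 0.121/0.493 ≈ 0.245
(Check: 0.061+0.105+0.223+0.365+0.245 = 0.999.)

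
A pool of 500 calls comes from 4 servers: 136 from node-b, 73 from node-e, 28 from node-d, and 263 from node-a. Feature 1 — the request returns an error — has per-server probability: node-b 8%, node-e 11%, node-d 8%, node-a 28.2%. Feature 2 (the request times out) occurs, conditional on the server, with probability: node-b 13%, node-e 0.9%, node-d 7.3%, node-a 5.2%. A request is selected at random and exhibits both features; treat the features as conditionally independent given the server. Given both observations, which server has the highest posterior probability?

By Bayes' rule, posterior ∝ prior × likelihood:
  node-b: 0.272 × 0.08 × 0.13 = 0.0028288
  node-e: 0.146 × 0.11 × 0.009 = 0.00014454
  node-d: 0.056 × 0.08 × 0.073 = 0.00032704
  node-a: 0.526 × 0.282 × 0.052 = 0.007713264
Total = 0.011013644.
Largest term belongs to node-a, so node-a is most probable.

node-a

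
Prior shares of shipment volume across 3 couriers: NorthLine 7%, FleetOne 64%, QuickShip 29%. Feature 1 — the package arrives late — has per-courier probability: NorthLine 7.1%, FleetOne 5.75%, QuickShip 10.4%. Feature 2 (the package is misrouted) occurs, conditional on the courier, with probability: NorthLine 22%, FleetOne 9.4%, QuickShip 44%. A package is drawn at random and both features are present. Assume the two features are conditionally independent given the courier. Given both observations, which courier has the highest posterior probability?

Prior × likelihood for each hypothesis:
  NorthLine: 0.07 × 0.071 × 0.22 = 0.0010934
  FleetOne: 0.64 × 0.0575 × 0.094 = 0.0034592
  QuickShip: 0.29 × 0.104 × 0.44 = 0.0132704
Sum = 0.017823.
Largest term belongs to QuickShip, so QuickShip is most probable.

QuickShip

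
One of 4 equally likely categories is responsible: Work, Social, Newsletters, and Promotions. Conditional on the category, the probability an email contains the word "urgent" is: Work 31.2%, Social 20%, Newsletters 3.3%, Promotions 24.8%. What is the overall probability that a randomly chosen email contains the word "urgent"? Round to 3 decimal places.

With a uniform prior (1/4 each), posterior ∝ likelihood:
  Work: 0.312
  Social: 0.2
  Newsletters: 0.033
  Promotions: 0.248
P(urgent-flag) = (1/4) × (0.312 + 0.2 + 0.033 + 0.248) = 0.793/4 ≈ 0.198.

0.198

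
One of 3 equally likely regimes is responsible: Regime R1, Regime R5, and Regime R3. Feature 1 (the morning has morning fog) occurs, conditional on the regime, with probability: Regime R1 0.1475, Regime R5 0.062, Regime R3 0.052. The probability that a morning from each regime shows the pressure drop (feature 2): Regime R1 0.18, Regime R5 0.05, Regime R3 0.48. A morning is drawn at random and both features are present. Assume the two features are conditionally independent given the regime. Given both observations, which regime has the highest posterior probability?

Regime R1

Since the prior is uniform, the posterior is proportional to the likelihood:
  Regime R1: 0.1475 × 0.18 = 0.02655
  Regime R5: 0.062 × 0.05 = 0.0031
  Regime R3: 0.052 × 0.48 = 0.02496
Sum = 0.05461.
Largest term belongs to Regime R1, so Regime R1 is most probable.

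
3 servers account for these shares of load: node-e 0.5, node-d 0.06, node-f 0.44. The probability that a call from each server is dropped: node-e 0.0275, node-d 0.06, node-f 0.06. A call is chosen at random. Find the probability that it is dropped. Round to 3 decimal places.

Unnormalized posteriors (prior × likelihood):
  node-e: 0.5 × 0.0275 = 0.01375
  node-d: 0.06 × 0.06 = 0.0036
  node-f: 0.44 × 0.06 = 0.0264
P(dropped) = 0.01375 + 0.0036 + 0.0264 = 0.04375 → 0.044.

0.044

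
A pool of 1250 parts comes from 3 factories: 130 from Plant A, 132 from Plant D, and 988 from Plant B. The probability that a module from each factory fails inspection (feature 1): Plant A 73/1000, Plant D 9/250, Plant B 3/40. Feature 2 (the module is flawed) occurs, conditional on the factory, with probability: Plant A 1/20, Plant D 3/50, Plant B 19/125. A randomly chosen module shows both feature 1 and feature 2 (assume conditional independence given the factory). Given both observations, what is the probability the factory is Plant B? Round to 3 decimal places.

Unnormalized posteriors (prior × likelihood):
  Plant A: 0.104 × 0.073 × 0.05 = 0.0003796
  Plant D: 0.1056 × 0.036 × 0.06 = 0.000228096
  Plant B: 0.7904 × 0.075 × 0.152 = 0.00901056
Normalizing constant = 0.009618256.
P(Plant B | evidence) = 0.00901056 / 0.009618256 ≈ 0.937.

0.937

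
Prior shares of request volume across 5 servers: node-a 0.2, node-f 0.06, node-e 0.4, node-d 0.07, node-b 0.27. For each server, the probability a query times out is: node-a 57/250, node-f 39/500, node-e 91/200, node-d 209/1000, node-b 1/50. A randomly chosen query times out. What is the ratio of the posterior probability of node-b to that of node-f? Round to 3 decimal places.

Compute prior × likelihood for every hypothesis:
  node-a: 0.2 × 0.228 = 0.0456
  node-f: 0.06 × 0.078 = 0.00468
  node-e: 0.4 × 0.455 = 0.182
  node-d: 0.07 × 0.209 = 0.01463
  node-b: 0.27 × 0.02 = 0.0054
Sum = 0.25231.
The ratio is 0.0054 / 0.00468 (the normalizer cancels) = 1.154.

1.154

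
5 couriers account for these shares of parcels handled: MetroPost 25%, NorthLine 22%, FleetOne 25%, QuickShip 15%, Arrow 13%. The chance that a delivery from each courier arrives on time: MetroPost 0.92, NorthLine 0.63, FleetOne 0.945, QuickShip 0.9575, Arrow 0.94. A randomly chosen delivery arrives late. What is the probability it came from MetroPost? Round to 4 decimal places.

Taking complements, P(late | each) = MetroPost 0.08, NorthLine 0.37, FleetOne 0.055, QuickShip 0.0425, Arrow 0.06.
Unnormalized posteriors (prior × likelihood):
  MetroPost: 0.25 × 0.08 = 0.02
  NorthLine: 0.22 × 0.37 = 0.0814
  FleetOne: 0.25 × 0.055 = 0.01375
  QuickShip: 0.15 × 0.0425 = 0.006375
  Arrow: 0.13 × 0.06 = 0.0078
Normalizing constant = 0.129325.
P(MetroPost | evidence) = 0.02 / 0.129325 ≈ 0.1546.

0.1546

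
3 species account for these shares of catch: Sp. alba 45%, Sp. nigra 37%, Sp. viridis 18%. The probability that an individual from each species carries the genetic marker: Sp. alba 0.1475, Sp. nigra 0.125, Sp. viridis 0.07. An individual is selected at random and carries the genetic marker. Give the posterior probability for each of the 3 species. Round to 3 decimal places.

By Bayes' rule, posterior ∝ prior × likelihood:
  Sp. alba: 0.45 × 0.1475 = 0.066375
  Sp. nigra: 0.37 × 0.125 = 0.04625
  Sp. viridis: 0.18 × 0.07 = 0.0126
Total = 0.125225.
P(Sp. alba | marker) = 0.066375/0.125225 ≈ 0.530
P(Sp. nigra | marker) = 0.04625/0.125225 ≈ 0.369
P(Sp. viridis | marker) = 0.0126/0.125225 ≈ 0.101

Sp. alba 0.530, Sp. nigra 0.369, Sp. viridis 0.101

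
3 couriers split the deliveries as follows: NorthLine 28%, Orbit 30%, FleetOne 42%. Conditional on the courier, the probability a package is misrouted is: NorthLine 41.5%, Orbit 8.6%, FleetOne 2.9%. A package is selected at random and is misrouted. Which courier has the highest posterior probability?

By Bayes' rule, posterior ∝ prior × likelihood:
  NorthLine: 0.28 × 0.415 = 0.1162
  Orbit: 0.3 × 0.086 = 0.0258
  FleetOne: 0.42 × 0.029 = 0.01218
Sum = 0.15418.
Largest term belongs to NorthLine, so NorthLine is most probable.

NorthLine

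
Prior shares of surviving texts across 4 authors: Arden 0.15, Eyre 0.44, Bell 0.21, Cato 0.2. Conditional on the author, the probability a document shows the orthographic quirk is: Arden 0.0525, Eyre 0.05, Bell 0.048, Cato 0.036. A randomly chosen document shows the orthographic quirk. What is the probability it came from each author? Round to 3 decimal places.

By Bayes' rule, posterior ∝ prior × likelihood:
  Arden: 0.15 × 0.0525 = 0.007875
  Eyre: 0.44 × 0.05 = 0.022
  Bell: 0.21 × 0.048 = 0.01008
  Cato: 0.2 × 0.036 = 0.0072
Sum = 0.047155.
P(Arden | quirk) = 0.007875/0.047155 ≈ 0.167
P(Eyre | quirk) = 0.022/0.047155 ≈ 0.467
P(Bell | quirk) = 0.01008/0.047155 ≈ 0.214
P(Cato | quirk) = 0.0072/0.047155 ≈ 0.153

Arden 0.167, Eyre 0.467, Bell 0.214, Cato 0.153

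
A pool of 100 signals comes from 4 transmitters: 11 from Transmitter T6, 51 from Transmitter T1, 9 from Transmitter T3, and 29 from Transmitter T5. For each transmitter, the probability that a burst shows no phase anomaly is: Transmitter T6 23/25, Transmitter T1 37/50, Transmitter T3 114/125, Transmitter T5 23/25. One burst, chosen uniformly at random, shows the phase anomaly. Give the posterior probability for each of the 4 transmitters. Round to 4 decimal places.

Transmitter T6 0.0510, Transmitter T1 0.7686, Transmitter T3 0.0459, Transmitter T5 0.1345

Taking complements, P(anomaly | each) = Transmitter T6 0.08, Transmitter T1 0.26, Transmitter T3 0.088, Transmitter T5 0.08.
Compute prior × likelihood for every hypothesis:
  Transmitter T6: 0.11 × 0.08 = 0.0088
  Transmitter T1: 0.51 × 0.26 = 0.1326
  Transmitter T3: 0.09 × 0.088 = 0.00792
  Transmitter T5: 0.29 × 0.08 = 0.0232
Total = 0.17252.
P(Transmitter T6 | anomaly) = 0.0088/0.17252 ≈ 0.0510
P(Transmitter T1 | anomaly) = 0.1326/0.17252 ≈ 0.7686
P(Transmitter T3 | anomaly) = 0.00792/0.17252 ≈ 0.0459
P(Transmitter T5 | anomaly) = 0.0232/0.17252 ≈ 0.1345
(Check: 0.0510+0.7686+0.0459+0.1345 = 1.0000.)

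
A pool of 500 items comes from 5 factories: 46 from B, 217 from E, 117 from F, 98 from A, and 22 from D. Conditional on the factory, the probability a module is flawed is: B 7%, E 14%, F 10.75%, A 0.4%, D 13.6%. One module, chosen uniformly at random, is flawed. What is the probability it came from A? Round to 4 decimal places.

0.0079

Unnormalized posteriors (prior × likelihood):
  B: 0.092 × 0.07 = 0.00644
  E: 0.434 × 0.14 = 0.06076
  F: 0.234 × 0.1075 = 0.025155
  A: 0.196 × 0.004 = 0.000784
  D: 0.044 × 0.136 = 0.005984
Sum = 0.099123.
P(A | evidence) = 0.000784 / 0.099123 ≈ 0.0079.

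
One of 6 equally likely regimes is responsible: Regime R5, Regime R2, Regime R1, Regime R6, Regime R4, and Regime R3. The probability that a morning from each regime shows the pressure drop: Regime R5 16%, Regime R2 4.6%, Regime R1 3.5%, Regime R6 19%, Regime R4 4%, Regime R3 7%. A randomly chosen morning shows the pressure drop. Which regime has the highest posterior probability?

Regime R6

Since the prior is uniform, the posterior is proportional to the likelihood:
  Regime R5: 0.16
  Regime R2: 0.046
  Regime R1: 0.035
  Regime R6: 0.19
  Regime R4: 0.04
  Regime R3: 0.07
Normalizing constant = 0.541.
Largest term belongs to Regime R6, so Regime R6 is most probable.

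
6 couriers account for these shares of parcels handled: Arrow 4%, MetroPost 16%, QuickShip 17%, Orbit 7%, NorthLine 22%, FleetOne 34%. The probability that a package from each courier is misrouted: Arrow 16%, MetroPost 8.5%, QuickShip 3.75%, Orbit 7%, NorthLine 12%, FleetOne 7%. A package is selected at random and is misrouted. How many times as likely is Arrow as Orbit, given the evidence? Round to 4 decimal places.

Compute prior × likelihood for every hypothesis:
  Arrow: 0.04 × 0.16 = 0.0064
  MetroPost: 0.16 × 0.085 = 0.0136
  QuickShip: 0.17 × 0.0375 = 0.006375
  Orbit: 0.07 × 0.07 = 0.0049
  NorthLine: 0.22 × 0.12 = 0.0264
  FleetOne: 0.34 × 0.07 = 0.0238
Total = 0.081475.
The ratio is 0.0064 / 0.0049 (the normalizer cancels) = 1.3061.

1.3061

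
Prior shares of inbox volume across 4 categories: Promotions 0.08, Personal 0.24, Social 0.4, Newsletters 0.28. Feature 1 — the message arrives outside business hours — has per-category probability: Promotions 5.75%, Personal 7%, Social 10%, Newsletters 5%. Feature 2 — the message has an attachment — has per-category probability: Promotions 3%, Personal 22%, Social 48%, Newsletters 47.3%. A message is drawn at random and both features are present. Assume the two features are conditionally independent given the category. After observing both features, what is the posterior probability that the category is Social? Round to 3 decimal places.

0.647

Unnormalized posteriors (prior × likelihood):
  Promotions: 0.08 × 0.0575 × 0.03 = 0.000138
  Personal: 0.24 × 0.07 × 0.22 = 0.003696
  Social: 0.4 × 0.1 × 0.48 = 0.0192
  Newsletters: 0.28 × 0.05 × 0.473 = 0.006622
Sum = 0.029656.
P(Social | evidence) = 0.0192 / 0.029656 ≈ 0.647.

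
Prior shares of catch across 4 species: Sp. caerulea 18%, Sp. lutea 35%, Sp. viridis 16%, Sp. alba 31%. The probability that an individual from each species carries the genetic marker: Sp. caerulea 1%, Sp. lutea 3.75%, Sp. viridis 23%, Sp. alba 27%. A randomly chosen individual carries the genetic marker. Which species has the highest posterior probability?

Sp. alba

Prior × likelihood for each hypothesis:
  Sp. caerulea: 0.18 × 0.01 = 0.0018
  Sp. lutea: 0.35 × 0.0375 = 0.013125
  Sp. viridis: 0.16 × 0.23 = 0.0368
  Sp. alba: 0.31 × 0.27 = 0.0837
Total = 0.135425.
Largest term belongs to Sp. alba, so Sp. alba is most probable.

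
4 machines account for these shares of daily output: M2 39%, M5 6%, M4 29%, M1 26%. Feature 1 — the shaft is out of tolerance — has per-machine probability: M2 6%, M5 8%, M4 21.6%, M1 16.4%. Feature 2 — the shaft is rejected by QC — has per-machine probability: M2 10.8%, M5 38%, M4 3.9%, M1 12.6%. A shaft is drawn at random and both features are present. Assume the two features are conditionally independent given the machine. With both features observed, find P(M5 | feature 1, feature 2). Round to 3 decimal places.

0.150

Unnormalized posteriors (prior × likelihood):
  M2: 0.39 × 0.06 × 0.108 = 0.0025272
  M5: 0.06 × 0.08 × 0.38 = 0.001824
  M4: 0.29 × 0.216 × 0.039 = 0.00244296
  M1: 0.26 × 0.164 × 0.126 = 0.00537264
Total = 0.0121668.
P(M5 | evidence) = 0.001824 / 0.0121668 ≈ 0.150.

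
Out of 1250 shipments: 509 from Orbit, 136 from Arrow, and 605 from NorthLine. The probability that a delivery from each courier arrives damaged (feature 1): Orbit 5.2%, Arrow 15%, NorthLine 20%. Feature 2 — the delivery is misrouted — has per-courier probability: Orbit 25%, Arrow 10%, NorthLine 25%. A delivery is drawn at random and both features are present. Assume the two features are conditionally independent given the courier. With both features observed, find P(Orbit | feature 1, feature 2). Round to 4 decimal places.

0.1701

By Bayes' rule, posterior ∝ prior × likelihood:
  Orbit: 0.4072 × 0.052 × 0.25 = 0.0052936
  Arrow: 0.1088 × 0.15 × 0.1 = 0.001632
  NorthLine: 0.484 × 0.2 × 0.25 = 0.0242
Sum = 0.0311256.
P(Orbit | evidence) = 0.0052936 / 0.0311256 ≈ 0.1701.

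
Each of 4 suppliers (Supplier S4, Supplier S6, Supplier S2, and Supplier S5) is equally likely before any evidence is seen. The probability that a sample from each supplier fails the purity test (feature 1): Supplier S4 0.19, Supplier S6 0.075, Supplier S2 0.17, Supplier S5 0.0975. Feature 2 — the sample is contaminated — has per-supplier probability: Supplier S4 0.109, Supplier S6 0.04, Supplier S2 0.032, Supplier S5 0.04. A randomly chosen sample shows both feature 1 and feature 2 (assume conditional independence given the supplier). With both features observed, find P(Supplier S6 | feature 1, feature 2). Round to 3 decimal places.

Since the prior is uniform, the posterior is proportional to the likelihood:
  Supplier S4: 0.19 × 0.109 = 0.02071
  Supplier S6: 0.075 × 0.04 = 0.003
  Supplier S2: 0.17 × 0.032 = 0.00544
  Supplier S5: 0.0975 × 0.04 = 0.0039
Sum = 0.03305.
P(Supplier S6 | evidence) = 0.003 / 0.03305 ≈ 0.091.

0.091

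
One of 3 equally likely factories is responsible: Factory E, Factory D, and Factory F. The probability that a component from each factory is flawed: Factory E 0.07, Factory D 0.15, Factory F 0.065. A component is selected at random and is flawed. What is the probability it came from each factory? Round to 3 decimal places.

Factory E 0.246, Factory D 0.526, Factory F 0.228

With a uniform prior (1/3 each), posterior ∝ likelihood:
  Factory E: 0.07
  Factory D: 0.15
  Factory F: 0.065
Normalizing constant = 0.285.
P(Factory E | flawed) = 0.07/0.285 ≈ 0.246
P(Factory D | flawed) = 0.15/0.285 ≈ 0.526
P(Factory F | flawed) = 0.065/0.285 ≈ 0.228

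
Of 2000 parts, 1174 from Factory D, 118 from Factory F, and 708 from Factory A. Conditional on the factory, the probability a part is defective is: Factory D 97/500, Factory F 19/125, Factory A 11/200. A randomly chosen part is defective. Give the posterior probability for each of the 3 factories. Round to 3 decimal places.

Factory D 0.800, Factory F 0.063, Factory A 0.137

Prior × likelihood for each hypothesis:
  Factory D: 0.587 × 0.194 = 0.113878
  Factory F: 0.059 × 0.152 = 0.008968
  Factory A: 0.354 × 0.055 = 0.01947
Normalizing constant = 0.142316.
P(Factory D | defective) = 0.113878/0.142316 ≈ 0.800
P(Factory F | defective) = 0.008968/0.142316 ≈ 0.063
P(Factory A | defective) = 0.01947/0.142316 ≈ 0.137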